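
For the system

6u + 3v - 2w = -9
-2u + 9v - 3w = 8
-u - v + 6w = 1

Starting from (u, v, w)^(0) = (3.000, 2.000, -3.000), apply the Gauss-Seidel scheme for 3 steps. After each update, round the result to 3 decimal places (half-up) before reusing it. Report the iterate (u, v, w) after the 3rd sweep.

Iteration 1:
  u = (-9 - (3)·2.000 - (-2)·-3.000) / (6) = -3.500
  v = (8 - (-2)·-3.500 - (-3)·-3.000) / (9) = -0.889
  w = (1 - (-1)·-3.500 - (-1)·-0.889) / (6) = -0.565
Iteration 2:
  u = (-9 - (3)·-0.889 - (-2)·-0.565) / (6) = -1.244
  v = (8 - (-2)·-1.244 - (-3)·-0.565) / (9) = 0.424
  w = (1 - (-1)·-1.244 - (-1)·0.424) / (6) = 0.030
Iteration 3:
  u = (-9 - (3)·0.424 - (-2)·0.030) / (6) = -1.702
  v = (8 - (-2)·-1.702 - (-3)·0.030) / (9) = 0.521
  w = (1 - (-1)·-1.702 - (-1)·0.521) / (6) = -0.030

(-1.702, 0.521, -0.030)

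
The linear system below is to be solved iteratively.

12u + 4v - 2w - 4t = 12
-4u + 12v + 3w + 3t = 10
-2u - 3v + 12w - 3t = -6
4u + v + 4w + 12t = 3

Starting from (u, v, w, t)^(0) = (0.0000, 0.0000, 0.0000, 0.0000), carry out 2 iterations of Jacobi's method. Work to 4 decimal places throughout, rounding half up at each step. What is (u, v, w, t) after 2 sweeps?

Iteration 1:
  u = (12 - (4)·0.0000 - (-2)·0.0000 - (-4)·0.0000) / (12) = 1.0000
  v = (10 - (-4)·0.0000 - (3)·0.0000 - (3)·0.0000) / (12) = 0.8333
  w = (-6 - (-2)·0.0000 - (-3)·0.0000 - (-3)·0.0000) / (12) = -0.5000
  t = (3 - (4)·0.0000 - (1)·0.0000 - (4)·0.0000) / (12) = 0.2500
Iteration 2:
  u = (12 - (4)·0.8333 - (-2)·-0.5000 - (-4)·0.2500) / (12) = 0.7222
  v = (10 - (-4)·1.0000 - (3)·-0.5000 - (3)·0.2500) / (12) = 1.2292
  w = (-6 - (-2)·1.0000 - (-3)·0.8333 - (-3)·0.2500) / (12) = -0.0625
  t = (3 - (4)·1.0000 - (1)·0.8333 - (4)·-0.5000) / (12) = 0.0139

(0.7222, 1.2292, -0.0625, 0.0139)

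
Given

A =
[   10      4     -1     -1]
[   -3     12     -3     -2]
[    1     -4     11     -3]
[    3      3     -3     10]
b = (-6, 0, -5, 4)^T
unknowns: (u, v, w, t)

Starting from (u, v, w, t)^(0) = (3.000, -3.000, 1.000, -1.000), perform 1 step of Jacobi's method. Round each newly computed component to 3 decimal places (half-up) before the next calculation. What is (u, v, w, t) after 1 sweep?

Iteration 1:
  u = (-6 - (4)·-3.000 - (-1)·1.000 - (-1)·-1.000) / (10) = 0.600
  v = (0 - (-3)·3.000 - (-3)·1.000 - (-2)·-1.000) / (12) = 0.833
  w = (-5 - (1)·3.000 - (-4)·-3.000 - (-3)·-1.000) / (11) = -2.091
  t = (4 - (3)·3.000 - (3)·-3.000 - (-3)·1.000) / (10) = 0.700

(0.600, 0.833, -2.091, 0.700)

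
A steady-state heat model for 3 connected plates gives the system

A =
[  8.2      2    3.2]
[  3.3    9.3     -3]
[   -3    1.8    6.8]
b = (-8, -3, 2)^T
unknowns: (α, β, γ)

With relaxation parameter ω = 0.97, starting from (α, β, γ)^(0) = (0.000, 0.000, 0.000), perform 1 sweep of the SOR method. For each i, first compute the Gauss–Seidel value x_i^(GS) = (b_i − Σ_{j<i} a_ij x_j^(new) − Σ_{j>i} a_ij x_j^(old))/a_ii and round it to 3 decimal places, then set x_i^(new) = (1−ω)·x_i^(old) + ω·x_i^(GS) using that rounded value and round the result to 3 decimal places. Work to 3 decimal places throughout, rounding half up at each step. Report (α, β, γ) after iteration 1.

Iteration 1:
  α: GS value = (-8 - (2)·0.000 - (3.2)·0.000) / (8.2) = -0.976;  α ← (1−ω)·0.000 + ω·-0.976 = -0.947
  β: GS value = (-3 - (3.3)·-0.947 - (-3)·0.000) / (9.3) = 0.013;  β ← (1−ω)·0.000 + ω·0.013 = 0.013
  γ: GS value = (2 - (-3)·-0.947 - (1.8)·0.013) / (6.8) = -0.127;  γ ← (1−ω)·0.000 + ω·-0.127 = -0.123

(-0.947, 0.013, -0.123)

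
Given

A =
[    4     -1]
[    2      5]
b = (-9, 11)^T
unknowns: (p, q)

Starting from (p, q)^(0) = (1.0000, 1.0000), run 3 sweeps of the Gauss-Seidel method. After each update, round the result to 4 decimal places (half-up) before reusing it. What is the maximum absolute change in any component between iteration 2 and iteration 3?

Iteration 1:
  p = (-9 - (-1)·1.0000) / (4) = -2.0000
  q = (11 - (2)·-2.0000) / (5) = 3.0000
Iteration 2:
  p = (-9 - (-1)·3.0000) / (4) = -1.5000
  q = (11 - (2)·-1.5000) / (5) = 2.8000
Iteration 3:
  p = (-9 - (-1)·2.8000) / (4) = -1.5500
  q = (11 - (2)·-1.5500) / (5) = 2.8200
Change: (-0.0500, 0.0200) → max |·| = 0.0500

0.0500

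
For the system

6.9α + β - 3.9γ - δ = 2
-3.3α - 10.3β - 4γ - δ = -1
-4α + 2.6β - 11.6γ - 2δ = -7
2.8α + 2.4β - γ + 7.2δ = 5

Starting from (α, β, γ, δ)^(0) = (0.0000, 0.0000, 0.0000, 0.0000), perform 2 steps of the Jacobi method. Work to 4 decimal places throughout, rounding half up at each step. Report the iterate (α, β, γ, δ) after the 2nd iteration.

(0.7175, -0.2975, 0.4055, 0.6331)

Iteration 1:
  α = (2 - (1)·0.0000 - (-3.9)·0.0000 - (-1)·0.0000) / (6.9) = 0.2899
  β = (-1 - (-3.3)·0.0000 - (-4)·0.0000 - (-1)·0.0000) / (-10.3) = 0.0971
  γ = (-7 - (-4)·0.0000 - (2.6)·0.0000 - (-2)·0.0000) / (-11.6) = 0.6034
  δ = (5 - (2.8)·0.0000 - (2.4)·0.0000 - (-1)·0.0000) / (7.2) = 0.6944
Iteration 2:
  α = (2 - (1)·0.0971 - (-3.9)·0.6034 - (-1)·0.6944) / (6.9) = 0.7175
  β = (-1 - (-3.3)·0.2899 - (-4)·0.6034 - (-1)·0.6944) / (-10.3) = -0.2975
  γ = (-7 - (-4)·0.2899 - (2.6)·0.0971 - (-2)·0.6944) / (-11.6) = 0.4055
  δ = (5 - (2.8)·0.2899 - (2.4)·0.0971 - (-1)·0.6034) / (7.2) = 0.6331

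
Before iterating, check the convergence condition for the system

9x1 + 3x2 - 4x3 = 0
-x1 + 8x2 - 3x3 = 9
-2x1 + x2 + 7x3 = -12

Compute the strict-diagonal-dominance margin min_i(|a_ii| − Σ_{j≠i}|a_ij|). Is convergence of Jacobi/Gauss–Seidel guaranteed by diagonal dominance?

row 1: |9| − (3+4) = 2
row 2: |8| − (1+3) = 4
row 3: |7| − (2+1) = 4
minimum over rows = 2 → strictly diagonally dominant (convergence guaranteed)

2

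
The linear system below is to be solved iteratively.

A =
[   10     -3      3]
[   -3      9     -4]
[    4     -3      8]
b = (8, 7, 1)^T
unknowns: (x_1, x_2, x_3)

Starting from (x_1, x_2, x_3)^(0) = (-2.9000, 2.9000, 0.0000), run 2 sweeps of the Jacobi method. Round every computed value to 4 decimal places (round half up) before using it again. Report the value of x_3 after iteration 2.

Iteration 1:
  x_1 = (8 - (-3)·2.9000 - (3)·0.0000) / (10) = 1.6700
  x_2 = (7 - (-3)·-2.9000 - (-4)·0.0000) / (9) = -0.1889
  x_3 = (1 - (4)·-2.9000 - (-3)·2.9000) / (8) = 2.6625
Iteration 2:
  x_1 = (8 - (-3)·-0.1889 - (3)·2.6625) / (10) = -0.0554
  x_2 = (7 - (-3)·1.6700 - (-4)·2.6625) / (9) = 2.5178
  x_3 = (1 - (4)·1.6700 - (-3)·-0.1889) / (8) = -0.7808

-0.7808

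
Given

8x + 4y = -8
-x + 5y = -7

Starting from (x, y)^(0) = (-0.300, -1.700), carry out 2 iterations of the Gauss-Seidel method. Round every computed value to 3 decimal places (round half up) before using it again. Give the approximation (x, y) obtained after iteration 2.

(-0.285, -1.457)

Iteration 1:
  x = (-8 - (4)·-1.700) / (8) = -0.150
  y = (-7 - (-1)·-0.150) / (5) = -1.430
Iteration 2:
  x = (-8 - (4)·-1.430) / (8) = -0.285
  y = (-7 - (-1)·-0.285) / (5) = -1.457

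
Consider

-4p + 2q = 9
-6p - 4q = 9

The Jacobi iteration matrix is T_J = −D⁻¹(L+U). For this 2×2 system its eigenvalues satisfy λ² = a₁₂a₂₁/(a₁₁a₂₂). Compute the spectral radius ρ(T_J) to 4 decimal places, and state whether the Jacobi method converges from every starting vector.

0.8660

a₁₂a₂₁/(a₁₁a₂₂) = (2)·(-6) / ((-4)·(-4)) = -0.750000
ρ = √|-0.750000| = √0.750000 = 0.8660
ρ < 1, so Jacobi converges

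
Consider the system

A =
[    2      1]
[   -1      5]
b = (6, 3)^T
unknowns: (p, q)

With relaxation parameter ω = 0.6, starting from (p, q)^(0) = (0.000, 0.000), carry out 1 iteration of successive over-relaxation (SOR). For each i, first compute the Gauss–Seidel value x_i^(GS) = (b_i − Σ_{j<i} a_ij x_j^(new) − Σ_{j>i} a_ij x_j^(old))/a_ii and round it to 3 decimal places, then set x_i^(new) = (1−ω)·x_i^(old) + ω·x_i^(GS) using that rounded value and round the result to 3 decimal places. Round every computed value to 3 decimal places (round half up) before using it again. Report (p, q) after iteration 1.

Iteration 1:
  p: GS value = (6 - (1)·0.000) / (2) = 3.000;  p ← (1−ω)·0.000 + ω·3.000 = 1.800
  q: GS value = (3 - (-1)·1.800) / (5) = 0.960;  q ← (1−ω)·0.000 + ω·0.960 = 0.576

(1.800, 0.576)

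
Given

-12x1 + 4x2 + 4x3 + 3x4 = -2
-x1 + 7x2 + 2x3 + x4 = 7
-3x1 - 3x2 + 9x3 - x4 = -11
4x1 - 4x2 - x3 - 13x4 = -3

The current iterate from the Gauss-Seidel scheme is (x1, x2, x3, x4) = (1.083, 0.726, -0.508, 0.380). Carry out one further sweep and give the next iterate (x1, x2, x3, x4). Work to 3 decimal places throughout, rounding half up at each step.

(0.334, 1.139, -0.689, 0.036)

One sweep:
  x1 = (-2 - (4)·0.726 - (4)·-0.508 - (3)·0.380) / (-12) = 0.334
  x2 = (7 - (-1)·0.334 - (2)·-0.508 - (1)·0.380) / (7) = 1.139
  x3 = (-11 - (-3)·0.334 - (-3)·1.139 - (-1)·0.380) / (9) = -0.689
  x4 = (-3 - (4)·0.334 - (-4)·1.139 - (-1)·-0.689) / (-13) = 0.036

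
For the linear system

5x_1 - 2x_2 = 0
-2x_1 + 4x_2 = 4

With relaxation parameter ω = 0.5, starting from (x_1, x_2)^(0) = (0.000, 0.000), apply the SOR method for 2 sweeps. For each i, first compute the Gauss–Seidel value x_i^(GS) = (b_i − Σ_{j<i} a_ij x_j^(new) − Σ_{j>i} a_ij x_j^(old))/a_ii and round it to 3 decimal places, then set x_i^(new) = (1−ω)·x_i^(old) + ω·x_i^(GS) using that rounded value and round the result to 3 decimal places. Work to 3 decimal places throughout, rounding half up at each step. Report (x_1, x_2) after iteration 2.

(0.100, 0.775)

Iteration 1:
  x_1: GS value = (0 - (-2)·0.000) / (5) = 0.000;  x_1 ← (1−ω)·0.000 + ω·0.000 = 0.000
  x_2: GS value = (4 - (-2)·0.000) / (4) = 1.000;  x_2 ← (1−ω)·0.000 + ω·1.000 = 0.500
Iteration 2:
  x_1: GS value = (0 - (-2)·0.500) / (5) = 0.200;  x_1 ← (1−ω)·0.000 + ω·0.200 = 0.100
  x_2: GS value = (4 - (-2)·0.100) / (4) = 1.050;  x_2 ← (1−ω)·0.500 + ω·1.050 = 0.775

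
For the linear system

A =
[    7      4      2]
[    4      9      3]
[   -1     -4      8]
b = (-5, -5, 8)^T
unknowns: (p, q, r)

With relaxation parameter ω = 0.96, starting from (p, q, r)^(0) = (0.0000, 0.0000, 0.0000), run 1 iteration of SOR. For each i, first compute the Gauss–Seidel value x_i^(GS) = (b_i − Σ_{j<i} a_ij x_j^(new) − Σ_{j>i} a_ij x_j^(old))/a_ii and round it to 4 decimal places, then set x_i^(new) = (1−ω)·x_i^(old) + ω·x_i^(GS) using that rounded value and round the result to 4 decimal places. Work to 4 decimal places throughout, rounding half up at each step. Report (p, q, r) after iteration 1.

Iteration 1:
  p: GS value = (-5 - (4)·0.0000 - (2)·0.0000) / (7) = -0.7143;  p ← (1−ω)·0.0000 + ω·-0.7143 = -0.6857
  q: GS value = (-5 - (4)·-0.6857 - (3)·0.0000) / (9) = -0.2508;  q ← (1−ω)·0.0000 + ω·-0.2508 = -0.2408
  r: GS value = (8 - (-1)·-0.6857 - (-4)·-0.2408) / (8) = 0.7939;  r ← (1−ω)·0.0000 + ω·0.7939 = 0.7621

(-0.6857, -0.2408, 0.7621)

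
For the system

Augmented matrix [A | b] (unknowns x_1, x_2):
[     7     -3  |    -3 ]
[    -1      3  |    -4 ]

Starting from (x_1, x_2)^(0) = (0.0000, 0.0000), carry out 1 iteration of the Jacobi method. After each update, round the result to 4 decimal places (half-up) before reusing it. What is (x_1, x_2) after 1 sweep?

Iteration 1:
  x_1 = (-3 - (-3)·0.0000) / (7) = -0.4286
  x_2 = (-4 - (-1)·0.0000) / (3) = -1.3333

(-0.4286, -1.3333)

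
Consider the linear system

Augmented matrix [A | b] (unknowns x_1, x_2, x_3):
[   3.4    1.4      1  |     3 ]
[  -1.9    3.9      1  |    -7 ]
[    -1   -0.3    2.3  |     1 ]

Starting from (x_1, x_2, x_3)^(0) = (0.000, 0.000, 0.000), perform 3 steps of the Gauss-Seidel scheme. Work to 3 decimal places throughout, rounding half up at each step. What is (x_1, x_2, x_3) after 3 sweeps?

Iteration 1:
  x_1 = (3 - (1.4)·0.000 - (1)·0.000) / (3.4) = 0.882
  x_2 = (-7 - (-1.9)·0.882 - (1)·0.000) / (3.9) = -1.365
  x_3 = (1 - (-1)·0.882 - (-0.3)·-1.365) / (2.3) = 0.640
Iteration 2:
  x_1 = (3 - (1.4)·-1.365 - (1)·0.640) / (3.4) = 1.256
  x_2 = (-7 - (-1.9)·1.256 - (1)·0.640) / (3.9) = -1.347
  x_3 = (1 - (-1)·1.256 - (-0.3)·-1.347) / (2.3) = 0.805
Iteration 3:
  x_1 = (3 - (1.4)·-1.347 - (1)·0.805) / (3.4) = 1.200
  x_2 = (-7 - (-1.9)·1.200 - (1)·0.805) / (3.9) = -1.417
  x_3 = (1 - (-1)·1.200 - (-0.3)·-1.417) / (2.3) = 0.772

(1.200, -1.417, 0.772)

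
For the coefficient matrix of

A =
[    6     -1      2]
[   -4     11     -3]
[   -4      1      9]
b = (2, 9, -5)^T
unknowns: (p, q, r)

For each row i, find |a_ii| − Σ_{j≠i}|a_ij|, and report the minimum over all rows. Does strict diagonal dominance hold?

3

row 1: |6| − (1+2) = 3
row 2: |11| − (4+3) = 4
row 3: |9| − (4+1) = 4
minimum over rows = 3 → strictly diagonally dominant (convergence guaranteed)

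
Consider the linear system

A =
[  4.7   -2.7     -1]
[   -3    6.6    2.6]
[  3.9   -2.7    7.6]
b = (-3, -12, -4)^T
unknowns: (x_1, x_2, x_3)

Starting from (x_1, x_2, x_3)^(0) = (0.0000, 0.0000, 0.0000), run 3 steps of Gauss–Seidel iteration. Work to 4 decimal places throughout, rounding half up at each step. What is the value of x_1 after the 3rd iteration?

Iteration 1:
  x_1 = (-3 - (-2.7)·0.0000 - (-1)·0.0000) / (4.7) = -0.6383
  x_2 = (-12 - (-3)·-0.6383 - (2.6)·0.0000) / (6.6) = -2.1083
  x_3 = (-4 - (3.9)·-0.6383 - (-2.7)·-2.1083) / (7.6) = -0.9478
Iteration 2:
  x_1 = (-3 - (-2.7)·-2.1083 - (-1)·-0.9478) / (4.7) = -2.0511
  x_2 = (-12 - (-3)·-2.0511 - (2.6)·-0.9478) / (6.6) = -2.3771
  x_3 = (-4 - (3.9)·-2.0511 - (-2.7)·-2.3771) / (7.6) = -0.3183
Iteration 3:
  x_1 = (-3 - (-2.7)·-2.3771 - (-1)·-0.3183) / (4.7) = -2.0716
  x_2 = (-12 - (-3)·-2.0716 - (2.6)·-0.3183) / (6.6) = -2.6344
  x_3 = (-4 - (3.9)·-2.0716 - (-2.7)·-2.6344) / (7.6) = -0.3992

-2.0716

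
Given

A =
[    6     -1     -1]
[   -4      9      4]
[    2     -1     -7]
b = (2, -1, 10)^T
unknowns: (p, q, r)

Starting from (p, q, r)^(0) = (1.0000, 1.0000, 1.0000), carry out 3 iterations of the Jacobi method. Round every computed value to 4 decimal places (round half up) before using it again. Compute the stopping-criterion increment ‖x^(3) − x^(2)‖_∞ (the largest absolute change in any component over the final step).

Iteration 1:
  p = (2 - (-1)·1.0000 - (-1)·1.0000) / (6) = 0.6667
  q = (-1 - (-4)·1.0000 - (4)·1.0000) / (9) = -0.1111
  r = (10 - (2)·1.0000 - (-1)·1.0000) / (-7) = -1.2857
Iteration 2:
  p = (2 - (-1)·-0.1111 - (-1)·-1.2857) / (6) = 0.1005
  q = (-1 - (-4)·0.6667 - (4)·-1.2857) / (9) = 0.7566
  r = (10 - (2)·0.6667 - (-1)·-0.1111) / (-7) = -1.2222
Iteration 3:
  p = (2 - (-1)·0.7566 - (-1)·-1.2222) / (6) = 0.2557
  q = (-1 - (-4)·0.1005 - (4)·-1.2222) / (9) = 0.4768
  r = (10 - (2)·0.1005 - (-1)·0.7566) / (-7) = -1.5079
Change: (0.1552, -0.2798, -0.2857) → max |·| = 0.2857

0.2857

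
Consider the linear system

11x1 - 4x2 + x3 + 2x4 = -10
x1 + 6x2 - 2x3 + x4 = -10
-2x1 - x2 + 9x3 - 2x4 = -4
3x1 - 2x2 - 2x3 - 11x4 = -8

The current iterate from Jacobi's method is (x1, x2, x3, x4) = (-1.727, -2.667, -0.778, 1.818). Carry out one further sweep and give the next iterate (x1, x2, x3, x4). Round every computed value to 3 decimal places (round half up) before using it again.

(-2.139, -1.941, -0.721, 0.883)

One sweep:
  x1 = (-10 - (-4)·-2.667 - (1)·-0.778 - (2)·1.818) / (11) = -2.139
  x2 = (-10 - (1)·-1.727 - (-2)·-0.778 - (1)·1.818) / (6) = -1.941
  x3 = (-4 - (-2)·-1.727 - (-1)·-2.667 - (-2)·1.818) / (9) = -0.721
  x4 = (-8 - (3)·-1.727 - (-2)·-2.667 - (-2)·-0.778) / (-11) = 0.883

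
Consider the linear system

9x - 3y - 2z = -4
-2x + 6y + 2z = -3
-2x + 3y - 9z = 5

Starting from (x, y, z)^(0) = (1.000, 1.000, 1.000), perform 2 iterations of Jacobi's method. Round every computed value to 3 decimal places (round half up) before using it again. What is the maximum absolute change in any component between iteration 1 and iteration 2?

Iteration 1:
  x = (-4 - (-3)·1.000 - (-2)·1.000) / (9) = 0.111
  y = (-3 - (-2)·1.000 - (2)·1.000) / (6) = -0.500
  z = (5 - (-2)·1.000 - (3)·1.000) / (-9) = -0.444
Iteration 2:
  x = (-4 - (-3)·-0.500 - (-2)·-0.444) / (9) = -0.710
  y = (-3 - (-2)·0.111 - (2)·-0.444) / (6) = -0.315
  z = (5 - (-2)·0.111 - (3)·-0.500) / (-9) = -0.747
Change: (-0.821, 0.185, -0.303) → max |·| = 0.821

0.821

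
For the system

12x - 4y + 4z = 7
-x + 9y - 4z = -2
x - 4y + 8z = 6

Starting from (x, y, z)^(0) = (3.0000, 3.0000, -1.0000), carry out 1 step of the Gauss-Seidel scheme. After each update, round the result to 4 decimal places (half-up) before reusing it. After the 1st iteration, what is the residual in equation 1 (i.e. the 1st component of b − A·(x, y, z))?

Iteration 1:
  x = (7 - (-4)·3.0000 - (4)·-1.0000) / (12) = 1.9167
  y = (-2 - (-1)·1.9167 - (-4)·-1.0000) / (9) = -0.4537
  z = (6 - (1)·1.9167 - (-4)·-0.4537) / (8) = 0.2836
Residual b − A·x = (-18.9496, 5.1344, -0.0003)

-18.9496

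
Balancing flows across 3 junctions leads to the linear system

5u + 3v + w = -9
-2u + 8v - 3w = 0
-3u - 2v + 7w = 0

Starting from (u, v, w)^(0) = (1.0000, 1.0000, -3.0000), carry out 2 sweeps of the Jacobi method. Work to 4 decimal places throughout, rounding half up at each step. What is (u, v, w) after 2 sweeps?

(-1.4179, -0.1821, -1.0214)

Iteration 1:
  u = (-9 - (3)·1.0000 - (1)·-3.0000) / (5) = -1.8000
  v = (0 - (-2)·1.0000 - (-3)·-3.0000) / (8) = -0.8750
  w = (0 - (-3)·1.0000 - (-2)·1.0000) / (7) = 0.7143
Iteration 2:
  u = (-9 - (3)·-0.8750 - (1)·0.7143) / (5) = -1.4179
  v = (0 - (-2)·-1.8000 - (-3)·0.7143) / (8) = -0.1821
  w = (0 - (-3)·-1.8000 - (-2)·-0.8750) / (7) = -1.0214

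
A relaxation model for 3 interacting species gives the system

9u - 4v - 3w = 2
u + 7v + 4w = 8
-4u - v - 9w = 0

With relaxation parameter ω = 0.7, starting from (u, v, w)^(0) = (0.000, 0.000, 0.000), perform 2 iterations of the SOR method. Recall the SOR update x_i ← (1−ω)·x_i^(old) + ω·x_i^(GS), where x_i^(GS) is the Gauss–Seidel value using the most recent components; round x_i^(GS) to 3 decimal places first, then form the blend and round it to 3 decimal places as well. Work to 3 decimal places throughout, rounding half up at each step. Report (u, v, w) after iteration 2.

Iteration 1:
  u: GS value = (2 - (-4)·0.000 - (-3)·0.000) / (9) = 0.222;  u ← (1−ω)·0.000 + ω·0.222 = 0.155
  v: GS value = (8 - (1)·0.155 - (4)·0.000) / (7) = 1.121;  v ← (1−ω)·0.000 + ω·1.121 = 0.785
  w: GS value = (0 - (-4)·0.155 - (-1)·0.785) / (-9) = -0.156;  w ← (1−ω)·0.000 + ω·-0.156 = -0.109
Iteration 2:
  u: GS value = (2 - (-4)·0.785 - (-3)·-0.109) / (9) = 0.535;  u ← (1−ω)·0.155 + ω·0.535 = 0.421
  v: GS value = (8 - (1)·0.421 - (4)·-0.109) / (7) = 1.145;  v ← (1−ω)·0.785 + ω·1.145 = 1.037
  w: GS value = (0 - (-4)·0.421 - (-1)·1.037) / (-9) = -0.302;  w ← (1−ω)·-0.109 + ω·-0.302 = -0.244

(0.421, 1.037, -0.244)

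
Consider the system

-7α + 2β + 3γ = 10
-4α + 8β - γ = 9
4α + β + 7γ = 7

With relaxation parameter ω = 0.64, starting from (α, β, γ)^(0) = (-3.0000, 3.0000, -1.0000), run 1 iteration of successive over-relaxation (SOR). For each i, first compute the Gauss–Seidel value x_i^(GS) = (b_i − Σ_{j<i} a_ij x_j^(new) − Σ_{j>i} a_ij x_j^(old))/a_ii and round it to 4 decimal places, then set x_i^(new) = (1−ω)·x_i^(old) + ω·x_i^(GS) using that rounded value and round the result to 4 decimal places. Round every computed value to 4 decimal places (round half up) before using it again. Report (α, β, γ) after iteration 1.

(-1.7200, 1.1696, 0.8021)

Iteration 1:
  α: GS value = (10 - (2)·3.0000 - (3)·-1.0000) / (-7) = -1.0000;  α ← (1−ω)·-3.0000 + ω·-1.0000 = -1.7200
  β: GS value = (9 - (-4)·-1.7200 - (-1)·-1.0000) / (8) = 0.1400;  β ← (1−ω)·3.0000 + ω·0.1400 = 1.1696
  γ: GS value = (7 - (4)·-1.7200 - (1)·1.1696) / (7) = 1.8158;  γ ← (1−ω)·-1.0000 + ω·1.8158 = 0.8021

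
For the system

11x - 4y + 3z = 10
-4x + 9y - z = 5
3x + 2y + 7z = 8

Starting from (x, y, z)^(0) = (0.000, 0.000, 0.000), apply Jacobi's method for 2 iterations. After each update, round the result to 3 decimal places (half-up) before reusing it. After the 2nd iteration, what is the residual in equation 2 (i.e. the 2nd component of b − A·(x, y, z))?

Iteration 1:
  x = (10 - (-4)·0.000 - (3)·0.000) / (11) = 0.909
  y = (5 - (-4)·0.000 - (-1)·0.000) / (9) = 0.556
  z = (8 - (3)·0.000 - (2)·0.000) / (7) = 1.143
Iteration 2:
  x = (10 - (-4)·0.556 - (3)·1.143) / (11) = 0.800
  y = (5 - (-4)·0.909 - (-1)·1.143) / (9) = 1.087
  z = (8 - (3)·0.909 - (2)·0.556) / (7) = 0.594
Residual b − A·x = (3.766, -0.989, -0.732)

-0.989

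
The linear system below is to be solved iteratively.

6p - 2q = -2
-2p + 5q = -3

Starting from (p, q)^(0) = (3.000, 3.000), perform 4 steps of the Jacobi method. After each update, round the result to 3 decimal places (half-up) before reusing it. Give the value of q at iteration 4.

-0.778

Iteration 1:
  p = (-2 - (-2)·3.000) / (6) = 0.667
  q = (-3 - (-2)·3.000) / (5) = 0.600
Iteration 2:
  p = (-2 - (-2)·0.600) / (6) = -0.133
  q = (-3 - (-2)·0.667) / (5) = -0.333
Iteration 3:
  p = (-2 - (-2)·-0.333) / (6) = -0.444
  q = (-3 - (-2)·-0.133) / (5) = -0.653
Iteration 4:
  p = (-2 - (-2)·-0.653) / (6) = -0.551
  q = (-3 - (-2)·-0.444) / (5) = -0.778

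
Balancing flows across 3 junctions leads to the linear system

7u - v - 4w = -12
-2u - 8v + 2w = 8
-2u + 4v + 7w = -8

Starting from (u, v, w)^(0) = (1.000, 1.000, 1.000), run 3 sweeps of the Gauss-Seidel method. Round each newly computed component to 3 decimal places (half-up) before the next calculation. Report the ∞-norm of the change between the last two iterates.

0.202

Iteration 1:
  u = (-12 - (-1)·1.000 - (-4)·1.000) / (7) = -1.000
  v = (8 - (-2)·-1.000 - (2)·1.000) / (-8) = -0.500
  w = (-8 - (-2)·-1.000 - (4)·-0.500) / (7) = -1.143
Iteration 2:
  u = (-12 - (-1)·-0.500 - (-4)·-1.143) / (7) = -2.439
  v = (8 - (-2)·-2.439 - (2)·-1.143) / (-8) = -0.676
  w = (-8 - (-2)·-2.439 - (4)·-0.676) / (7) = -1.453
Iteration 3:
  u = (-12 - (-1)·-0.676 - (-4)·-1.453) / (7) = -2.641
  v = (8 - (-2)·-2.641 - (2)·-1.453) / (-8) = -0.703
  w = (-8 - (-2)·-2.641 - (4)·-0.703) / (7) = -1.496
Change: (-0.202, -0.027, -0.043) → max |·| = 0.202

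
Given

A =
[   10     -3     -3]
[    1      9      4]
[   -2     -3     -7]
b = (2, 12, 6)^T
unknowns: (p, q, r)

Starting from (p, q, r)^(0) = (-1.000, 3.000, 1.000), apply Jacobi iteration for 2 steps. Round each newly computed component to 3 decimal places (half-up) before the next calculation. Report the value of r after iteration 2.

Iteration 1:
  p = (2 - (-3)·3.000 - (-3)·1.000) / (10) = 1.400
  q = (12 - (1)·-1.000 - (4)·1.000) / (9) = 1.000
  r = (6 - (-2)·-1.000 - (-3)·3.000) / (-7) = -1.857
Iteration 2:
  p = (2 - (-3)·1.000 - (-3)·-1.857) / (10) = -0.057
  q = (12 - (1)·1.400 - (4)·-1.857) / (9) = 2.003
  r = (6 - (-2)·1.400 - (-3)·1.000) / (-7) = -1.686

-1.686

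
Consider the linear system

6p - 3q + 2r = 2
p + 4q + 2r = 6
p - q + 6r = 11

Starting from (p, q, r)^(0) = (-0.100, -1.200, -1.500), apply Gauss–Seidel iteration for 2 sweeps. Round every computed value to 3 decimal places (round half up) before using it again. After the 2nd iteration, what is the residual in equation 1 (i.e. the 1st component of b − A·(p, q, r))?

Iteration 1:
  p = (2 - (-3)·-1.200 - (2)·-1.500) / (6) = 0.233
  q = (6 - (1)·0.233 - (2)·-1.500) / (4) = 2.192
  r = (11 - (1)·0.233 - (-1)·2.192) / (6) = 2.160
Iteration 2:
  p = (2 - (-3)·2.192 - (2)·2.160) / (6) = 0.709
  q = (6 - (1)·0.709 - (2)·2.160) / (4) = 0.243
  r = (11 - (1)·0.709 - (-1)·0.243) / (6) = 1.756
Residual b − A·x = (-5.037, 0.807, -0.002)

-5.037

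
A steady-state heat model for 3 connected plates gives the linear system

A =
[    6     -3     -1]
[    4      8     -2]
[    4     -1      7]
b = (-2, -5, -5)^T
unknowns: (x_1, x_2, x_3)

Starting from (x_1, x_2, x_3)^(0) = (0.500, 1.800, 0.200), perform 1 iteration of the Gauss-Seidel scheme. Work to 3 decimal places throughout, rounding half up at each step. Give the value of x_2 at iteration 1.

-0.875

Iteration 1:
  x_1 = (-2 - (-3)·1.800 - (-1)·0.200) / (6) = 0.600
  x_2 = (-5 - (4)·0.600 - (-2)·0.200) / (8) = -0.875
  x_3 = (-5 - (4)·0.600 - (-1)·-0.875) / (7) = -1.182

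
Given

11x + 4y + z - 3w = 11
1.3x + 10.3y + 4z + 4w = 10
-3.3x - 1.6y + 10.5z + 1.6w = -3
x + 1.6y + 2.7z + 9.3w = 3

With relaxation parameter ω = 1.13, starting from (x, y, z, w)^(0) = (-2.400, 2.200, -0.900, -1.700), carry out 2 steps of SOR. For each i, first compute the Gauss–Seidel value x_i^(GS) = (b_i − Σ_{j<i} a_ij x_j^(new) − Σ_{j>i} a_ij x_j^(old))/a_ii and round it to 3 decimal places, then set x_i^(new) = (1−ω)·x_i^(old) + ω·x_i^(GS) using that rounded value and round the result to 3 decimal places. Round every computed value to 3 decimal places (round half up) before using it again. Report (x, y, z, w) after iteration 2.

(0.288, 0.583, -0.187, 0.272)

Iteration 1:
  x: GS value = (11 - (4)·2.200 - (1)·-0.900 - (-3)·-1.700) / (11) = -0.182;  x ← (1−ω)·-2.400 + ω·-0.182 = 0.106
  y: GS value = (10 - (1.3)·0.106 - (4)·-0.900 - (4)·-1.700) / (10.3) = 1.967;  y ← (1−ω)·2.200 + ω·1.967 = 1.937
  z: GS value = (-3 - (-3.3)·0.106 - (-1.6)·1.937 - (1.6)·-1.700) / (10.5) = 0.302;  z ← (1−ω)·-0.900 + ω·0.302 = 0.458
  w: GS value = (3 - (1)·0.106 - (1.6)·1.937 - (2.7)·0.458) / (9.3) = -0.155;  w ← (1−ω)·-1.700 + ω·-0.155 = 0.046
Iteration 2:
  x: GS value = (11 - (4)·1.937 - (1)·0.458 - (-3)·0.046) / (11) = 0.267;  x ← (1−ω)·0.106 + ω·0.267 = 0.288
  y: GS value = (10 - (1.3)·0.288 - (4)·0.458 - (4)·0.046) / (10.3) = 0.739;  y ← (1−ω)·1.937 + ω·0.739 = 0.583
  z: GS value = (-3 - (-3.3)·0.288 - (-1.6)·0.583 - (1.6)·0.046) / (10.5) = -0.113;  z ← (1−ω)·0.458 + ω·-0.113 = -0.187
  w: GS value = (3 - (1)·0.288 - (1.6)·0.583 - (2.7)·-0.187) / (9.3) = 0.246;  w ← (1−ω)·0.046 + ω·0.246 = 0.272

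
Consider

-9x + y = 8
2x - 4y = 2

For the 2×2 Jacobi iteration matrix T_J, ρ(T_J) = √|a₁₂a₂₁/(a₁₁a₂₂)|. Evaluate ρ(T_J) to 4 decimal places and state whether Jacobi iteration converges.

0.2357

a₁₂a₂₁/(a₁₁a₂₂) = (1)·(2) / ((-9)·(-4)) = 0.055556
ρ = √|0.055556| = √0.055556 = 0.2357
ρ < 1, so Jacobi converges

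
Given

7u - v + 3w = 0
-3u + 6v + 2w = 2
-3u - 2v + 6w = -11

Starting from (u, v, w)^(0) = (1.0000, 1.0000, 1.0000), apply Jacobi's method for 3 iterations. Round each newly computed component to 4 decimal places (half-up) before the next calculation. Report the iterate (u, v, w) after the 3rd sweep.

Iteration 1:
  u = (0 - (-1)·1.0000 - (3)·1.0000) / (7) = -0.2857
  v = (2 - (-3)·1.0000 - (2)·1.0000) / (6) = 0.5000
  w = (-11 - (-3)·1.0000 - (-2)·1.0000) / (6) = -1.0000
Iteration 2:
  u = (0 - (-1)·0.5000 - (3)·-1.0000) / (7) = 0.5000
  v = (2 - (-3)·-0.2857 - (2)·-1.0000) / (6) = 0.5238
  w = (-11 - (-3)·-0.2857 - (-2)·0.5000) / (6) = -1.8095
Iteration 3:
  u = (0 - (-1)·0.5238 - (3)·-1.8095) / (7) = 0.8503
  v = (2 - (-3)·0.5000 - (2)·-1.8095) / (6) = 1.1865
  w = (-11 - (-3)·0.5000 - (-2)·0.5238) / (6) = -1.4087

(0.8503, 1.1865, -1.4087)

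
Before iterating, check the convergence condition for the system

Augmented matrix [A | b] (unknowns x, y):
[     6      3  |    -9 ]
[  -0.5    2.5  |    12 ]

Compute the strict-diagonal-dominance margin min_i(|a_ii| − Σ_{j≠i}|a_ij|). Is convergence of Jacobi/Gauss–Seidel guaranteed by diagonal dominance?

row 1: |6| − (3) = 3
row 2: |2.5| − (0.5) = 2
minimum over rows = 2 → strictly diagonally dominant (convergence guaranteed)

2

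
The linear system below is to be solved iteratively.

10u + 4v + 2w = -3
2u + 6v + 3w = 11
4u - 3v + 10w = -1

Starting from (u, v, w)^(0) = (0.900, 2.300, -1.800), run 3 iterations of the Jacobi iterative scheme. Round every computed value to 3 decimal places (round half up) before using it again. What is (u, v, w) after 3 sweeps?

(-1.297, 1.786, 1.029)

Iteration 1:
  u = (-3 - (4)·2.300 - (2)·-1.800) / (10) = -0.860
  v = (11 - (2)·0.900 - (3)·-1.800) / (6) = 2.433
  w = (-1 - (4)·0.900 - (-3)·2.300) / (10) = 0.230
Iteration 2:
  u = (-3 - (4)·2.433 - (2)·0.230) / (10) = -1.319
  v = (11 - (2)·-0.860 - (3)·0.230) / (6) = 2.005
  w = (-1 - (4)·-0.860 - (-3)·2.433) / (10) = 0.974
Iteration 3:
  u = (-3 - (4)·2.005 - (2)·0.974) / (10) = -1.297
  v = (11 - (2)·-1.319 - (3)·0.974) / (6) = 1.786
  w = (-1 - (4)·-1.319 - (-3)·2.005) / (10) = 1.029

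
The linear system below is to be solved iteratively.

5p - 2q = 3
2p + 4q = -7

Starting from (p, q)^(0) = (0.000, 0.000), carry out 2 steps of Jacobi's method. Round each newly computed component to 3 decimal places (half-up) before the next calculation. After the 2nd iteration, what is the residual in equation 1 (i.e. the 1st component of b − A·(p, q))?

Iteration 1:
  p = (3 - (-2)·0.000) / (5) = 0.600
  q = (-7 - (2)·0.000) / (4) = -1.750
Iteration 2:
  p = (3 - (-2)·-1.750) / (5) = -0.100
  q = (-7 - (2)·0.600) / (4) = -2.050
Residual b − A·x = (-0.600, 1.400)

-0.600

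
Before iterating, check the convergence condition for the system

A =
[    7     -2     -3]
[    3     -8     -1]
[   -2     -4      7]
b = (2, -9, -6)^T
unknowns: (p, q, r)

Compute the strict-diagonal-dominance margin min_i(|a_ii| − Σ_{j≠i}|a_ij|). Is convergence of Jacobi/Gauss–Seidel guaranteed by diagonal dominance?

row 1: |7| − (2+3) = 2
row 2: |-8| − (3+1) = 4
row 3: |7| − (2+4) = 1
minimum over rows = 1 → strictly diagonally dominant (convergence guaranteed)

1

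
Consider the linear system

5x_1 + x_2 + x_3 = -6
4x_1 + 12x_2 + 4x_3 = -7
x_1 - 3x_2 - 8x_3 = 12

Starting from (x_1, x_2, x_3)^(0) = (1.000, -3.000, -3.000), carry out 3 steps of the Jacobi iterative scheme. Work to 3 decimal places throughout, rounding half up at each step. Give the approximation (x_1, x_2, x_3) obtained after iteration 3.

(-0.794, 0.316, -1.458)

Iteration 1:
  x_1 = (-6 - (1)·-3.000 - (1)·-3.000) / (5) = 0.000
  x_2 = (-7 - (4)·1.000 - (4)·-3.000) / (12) = 0.083
  x_3 = (12 - (1)·1.000 - (-3)·-3.000) / (-8) = -0.250
Iteration 2:
  x_1 = (-6 - (1)·0.083 - (1)·-0.250) / (5) = -1.167
  x_2 = (-7 - (4)·0.000 - (4)·-0.250) / (12) = -0.500
  x_3 = (12 - (1)·0.000 - (-3)·0.083) / (-8) = -1.531
Iteration 3:
  x_1 = (-6 - (1)·-0.500 - (1)·-1.531) / (5) = -0.794
  x_2 = (-7 - (4)·-1.167 - (4)·-1.531) / (12) = 0.316
  x_3 = (12 - (1)·-1.167 - (-3)·-0.500) / (-8) = -1.458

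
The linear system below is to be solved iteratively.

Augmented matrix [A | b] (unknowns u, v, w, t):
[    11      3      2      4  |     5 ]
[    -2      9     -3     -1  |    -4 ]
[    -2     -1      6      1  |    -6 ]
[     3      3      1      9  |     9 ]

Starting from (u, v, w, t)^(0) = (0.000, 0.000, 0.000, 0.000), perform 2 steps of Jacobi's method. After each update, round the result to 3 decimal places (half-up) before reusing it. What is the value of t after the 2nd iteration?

1.107

Iteration 1:
  u = (5 - (3)·0.000 - (2)·0.000 - (4)·0.000) / (11) = 0.455
  v = (-4 - (-2)·0.000 - (-3)·0.000 - (-1)·0.000) / (9) = -0.444
  w = (-6 - (-2)·0.000 - (-1)·0.000 - (1)·0.000) / (6) = -1.000
  t = (9 - (3)·0.000 - (3)·0.000 - (1)·0.000) / (9) = 1.000
Iteration 2:
  u = (5 - (3)·-0.444 - (2)·-1.000 - (4)·1.000) / (11) = 0.394
  v = (-4 - (-2)·0.455 - (-3)·-1.000 - (-1)·1.000) / (9) = -0.566
  w = (-6 - (-2)·0.455 - (-1)·-0.444 - (1)·1.000) / (6) = -1.089
  t = (9 - (3)·0.455 - (3)·-0.444 - (1)·-1.000) / (9) = 1.107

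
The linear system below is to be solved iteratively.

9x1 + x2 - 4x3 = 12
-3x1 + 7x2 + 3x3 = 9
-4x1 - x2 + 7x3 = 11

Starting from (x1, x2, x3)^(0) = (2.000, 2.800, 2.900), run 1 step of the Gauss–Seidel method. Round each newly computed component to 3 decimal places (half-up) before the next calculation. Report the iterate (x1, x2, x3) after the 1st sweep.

(2.311, 1.033, 3.040)

Iteration 1:
  x1 = (12 - (1)·2.800 - (-4)·2.900) / (9) = 2.311
  x2 = (9 - (-3)·2.311 - (3)·2.900) / (7) = 1.033
  x3 = (11 - (-4)·2.311 - (-1)·1.033) / (7) = 3.040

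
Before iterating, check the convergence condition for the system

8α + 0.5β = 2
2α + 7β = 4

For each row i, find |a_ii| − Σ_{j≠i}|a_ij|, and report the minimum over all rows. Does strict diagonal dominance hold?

5

row 1: |8| − (0.5) = 7.5
row 2: |7| − (2) = 5
minimum over rows = 5 → strictly diagonally dominant (convergence guaranteed)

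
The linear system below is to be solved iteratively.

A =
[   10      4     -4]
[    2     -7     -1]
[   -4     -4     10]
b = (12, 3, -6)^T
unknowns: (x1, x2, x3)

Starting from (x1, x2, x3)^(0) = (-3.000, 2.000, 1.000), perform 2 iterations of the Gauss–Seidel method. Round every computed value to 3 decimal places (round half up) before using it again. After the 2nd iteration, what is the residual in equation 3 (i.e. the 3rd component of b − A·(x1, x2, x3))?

0.000

Iteration 1:
  x1 = (12 - (4)·2.000 - (-4)·1.000) / (10) = 0.800
  x2 = (3 - (2)·0.800 - (-1)·1.000) / (-7) = -0.343
  x3 = (-6 - (-4)·0.800 - (-4)·-0.343) / (10) = -0.417
Iteration 2:
  x1 = (12 - (4)·-0.343 - (-4)·-0.417) / (10) = 1.170
  x2 = (3 - (2)·1.170 - (-1)·-0.417) / (-7) = -0.035
  x3 = (-6 - (-4)·1.170 - (-4)·-0.035) / (10) = -0.146
Residual b − A·x = (-0.144, 0.269, 0.000)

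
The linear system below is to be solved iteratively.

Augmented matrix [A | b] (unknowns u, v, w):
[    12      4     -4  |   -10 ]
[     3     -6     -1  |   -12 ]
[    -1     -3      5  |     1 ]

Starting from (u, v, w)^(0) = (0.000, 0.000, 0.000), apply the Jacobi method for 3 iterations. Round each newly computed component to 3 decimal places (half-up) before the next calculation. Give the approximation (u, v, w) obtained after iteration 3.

(-0.939, 1.078, 0.843)

Iteration 1:
  u = (-10 - (4)·0.000 - (-4)·0.000) / (12) = -0.833
  v = (-12 - (3)·0.000 - (-1)·0.000) / (-6) = 2.000
  w = (1 - (-1)·0.000 - (-3)·0.000) / (5) = 0.200
Iteration 2:
  u = (-10 - (4)·2.000 - (-4)·0.200) / (12) = -1.433
  v = (-12 - (3)·-0.833 - (-1)·0.200) / (-6) = 1.550
  w = (1 - (-1)·-0.833 - (-3)·2.000) / (5) = 1.233
Iteration 3:
  u = (-10 - (4)·1.550 - (-4)·1.233) / (12) = -0.939
  v = (-12 - (3)·-1.433 - (-1)·1.233) / (-6) = 1.078
  w = (1 - (-1)·-1.433 - (-3)·1.550) / (5) = 0.843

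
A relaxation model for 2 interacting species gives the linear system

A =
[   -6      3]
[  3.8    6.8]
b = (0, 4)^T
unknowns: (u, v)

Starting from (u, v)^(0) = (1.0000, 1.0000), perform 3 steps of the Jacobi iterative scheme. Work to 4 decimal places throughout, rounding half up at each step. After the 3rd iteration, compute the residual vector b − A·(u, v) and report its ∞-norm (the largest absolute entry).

0.8136

Iteration 1:
  u = (0 - (3)·1.0000) / (-6) = 0.5000
  v = (4 - (3.8)·1.0000) / (6.8) = 0.0294
Iteration 2:
  u = (0 - (3)·0.0294) / (-6) = 0.0147
  v = (4 - (3.8)·0.5000) / (6.8) = 0.3088
Iteration 3:
  u = (0 - (3)·0.3088) / (-6) = 0.1544
  v = (4 - (3.8)·0.0147) / (6.8) = 0.5800
Residual b − A·x = (-0.8136, -0.5307); ∞-norm = 0.8136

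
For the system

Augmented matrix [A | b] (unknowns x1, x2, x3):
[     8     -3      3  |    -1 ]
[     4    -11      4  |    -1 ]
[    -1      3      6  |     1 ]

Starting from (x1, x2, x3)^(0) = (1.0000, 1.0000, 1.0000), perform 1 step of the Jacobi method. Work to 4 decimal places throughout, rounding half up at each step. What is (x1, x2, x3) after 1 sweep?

Iteration 1:
  x1 = (-1 - (-3)·1.0000 - (3)·1.0000) / (8) = -0.1250
  x2 = (-1 - (4)·1.0000 - (4)·1.0000) / (-11) = 0.8182
  x3 = (1 - (-1)·1.0000 - (3)·1.0000) / (6) = -0.1667

(-0.1250, 0.8182, -0.1667)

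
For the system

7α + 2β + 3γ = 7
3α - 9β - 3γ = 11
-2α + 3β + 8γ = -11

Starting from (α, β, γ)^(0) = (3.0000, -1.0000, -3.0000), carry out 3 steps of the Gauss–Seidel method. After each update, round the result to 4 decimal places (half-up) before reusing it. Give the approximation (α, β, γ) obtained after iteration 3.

Iteration 1:
  α = (7 - (2)·-1.0000 - (3)·-3.0000) / (7) = 2.5714
  β = (11 - (3)·2.5714 - (-3)·-3.0000) / (-9) = 0.6349
  γ = (-11 - (-2)·2.5714 - (3)·0.6349) / (8) = -0.9702
Iteration 2:
  α = (7 - (2)·0.6349 - (3)·-0.9702) / (7) = 1.2344
  β = (11 - (3)·1.2344 - (-3)·-0.9702) / (-9) = -0.4874
  γ = (-11 - (-2)·1.2344 - (3)·-0.4874) / (8) = -0.8836
Iteration 3:
  α = (7 - (2)·-0.4874 - (3)·-0.8836) / (7) = 1.5179
  β = (11 - (3)·1.5179 - (-3)·-0.8836) / (-9) = -0.4217
  γ = (-11 - (-2)·1.5179 - (3)·-0.4217) / (8) = -0.8374

(1.5179, -0.4217, -0.8374)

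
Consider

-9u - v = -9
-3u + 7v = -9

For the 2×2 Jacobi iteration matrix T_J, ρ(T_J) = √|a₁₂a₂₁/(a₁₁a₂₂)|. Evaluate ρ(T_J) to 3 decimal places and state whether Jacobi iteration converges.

a₁₂a₂₁/(a₁₁a₂₂) = (-1)·(-3) / ((-9)·(7)) = -0.047619
ρ = √|-0.047619| = √0.047619 = 0.218
ρ < 1, so Jacobi converges

0.218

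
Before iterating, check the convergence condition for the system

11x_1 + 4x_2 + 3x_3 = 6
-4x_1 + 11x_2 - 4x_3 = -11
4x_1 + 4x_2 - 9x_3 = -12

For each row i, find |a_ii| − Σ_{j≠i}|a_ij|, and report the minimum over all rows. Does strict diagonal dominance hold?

row 1: |11| − (4+3) = 4
row 2: |11| − (4+4) = 3
row 3: |-9| − (4+4) = 1
minimum over rows = 1 → strictly diagonally dominant (convergence guaranteed)

1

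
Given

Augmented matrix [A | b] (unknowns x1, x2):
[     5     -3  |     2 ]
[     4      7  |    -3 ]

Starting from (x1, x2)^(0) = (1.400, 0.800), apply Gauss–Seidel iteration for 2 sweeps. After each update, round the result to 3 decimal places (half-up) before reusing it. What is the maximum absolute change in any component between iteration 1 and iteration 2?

1.039

Iteration 1:
  x1 = (2 - (-3)·0.800) / (5) = 0.880
  x2 = (-3 - (4)·0.880) / (7) = -0.931
Iteration 2:
  x1 = (2 - (-3)·-0.931) / (5) = -0.159
  x2 = (-3 - (4)·-0.159) / (7) = -0.338
Change: (-1.039, 0.593) → max |·| = 1.039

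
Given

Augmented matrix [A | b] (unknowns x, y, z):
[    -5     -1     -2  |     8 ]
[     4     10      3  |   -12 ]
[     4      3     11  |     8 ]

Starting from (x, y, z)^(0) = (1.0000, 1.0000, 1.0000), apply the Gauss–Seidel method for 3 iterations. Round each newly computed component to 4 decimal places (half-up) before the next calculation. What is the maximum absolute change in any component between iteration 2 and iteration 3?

0.0273

Iteration 1:
  x = (8 - (-1)·1.0000 - (-2)·1.0000) / (-5) = -2.2000
  y = (-12 - (4)·-2.2000 - (3)·1.0000) / (10) = -0.6200
  z = (8 - (4)·-2.2000 - (3)·-0.6200) / (11) = 1.6964
Iteration 2:
  x = (8 - (-1)·-0.6200 - (-2)·1.6964) / (-5) = -2.1546
  y = (-12 - (4)·-2.1546 - (3)·1.6964) / (10) = -0.8471
  z = (8 - (4)·-2.1546 - (3)·-0.8471) / (11) = 1.7418
Iteration 3:
  x = (8 - (-1)·-0.8471 - (-2)·1.7418) / (-5) = -2.1273
  y = (-12 - (4)·-2.1273 - (3)·1.7418) / (10) = -0.8716
  z = (8 - (4)·-2.1273 - (3)·-0.8716) / (11) = 1.7385
Change: (0.0273, -0.0245, -0.0033) → max |·| = 0.0273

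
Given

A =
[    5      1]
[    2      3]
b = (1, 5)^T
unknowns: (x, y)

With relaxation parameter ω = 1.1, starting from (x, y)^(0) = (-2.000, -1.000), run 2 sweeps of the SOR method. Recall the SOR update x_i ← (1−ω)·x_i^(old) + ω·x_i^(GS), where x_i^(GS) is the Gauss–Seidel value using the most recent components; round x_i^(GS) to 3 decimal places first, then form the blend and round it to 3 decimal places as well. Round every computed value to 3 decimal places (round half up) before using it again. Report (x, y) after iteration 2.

(-0.166, 1.808)

Iteration 1:
  x: GS value = (1 - (1)·-1.000) / (5) = 0.400;  x ← (1−ω)·-2.000 + ω·0.400 = 0.640
  y: GS value = (5 - (2)·0.640) / (3) = 1.240;  y ← (1−ω)·-1.000 + ω·1.240 = 1.464
Iteration 2:
  x: GS value = (1 - (1)·1.464) / (5) = -0.093;  x ← (1−ω)·0.640 + ω·-0.093 = -0.166
  y: GS value = (5 - (2)·-0.166) / (3) = 1.777;  y ← (1−ω)·1.464 + ω·1.777 = 1.808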